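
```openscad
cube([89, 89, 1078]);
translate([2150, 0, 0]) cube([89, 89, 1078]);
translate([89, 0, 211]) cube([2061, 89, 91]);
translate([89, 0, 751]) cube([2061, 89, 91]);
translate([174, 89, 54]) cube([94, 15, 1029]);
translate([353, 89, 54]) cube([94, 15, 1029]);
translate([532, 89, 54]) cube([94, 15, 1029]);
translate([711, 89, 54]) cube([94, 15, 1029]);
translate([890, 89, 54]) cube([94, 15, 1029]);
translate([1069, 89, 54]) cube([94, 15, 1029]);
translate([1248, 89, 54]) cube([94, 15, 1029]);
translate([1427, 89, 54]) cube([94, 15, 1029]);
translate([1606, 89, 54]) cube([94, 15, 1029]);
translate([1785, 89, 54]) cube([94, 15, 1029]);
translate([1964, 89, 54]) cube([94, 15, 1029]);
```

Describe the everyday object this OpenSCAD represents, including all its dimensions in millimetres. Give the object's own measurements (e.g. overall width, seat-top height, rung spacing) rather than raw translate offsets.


A fence section. Two 89×89 mm posts, 1078 mm tall, stand on the floor with a clear span of 2061 mm between their inner faces. Two horizontal rails of 89×91 mm section span the gap between the posts with their undersides at z = 211 mm and z = 751 mm, flush with the posts' −y face. 11 pickets, each 94 mm wide, 15 mm thick and 1029 mm tall, are fixed to the +y face of the rails with their bottoms at z = 54 mm, spaced across the span with a 85 mm gap after the −x post and between neighbouring pickets, with 92 mm left before the +x post.


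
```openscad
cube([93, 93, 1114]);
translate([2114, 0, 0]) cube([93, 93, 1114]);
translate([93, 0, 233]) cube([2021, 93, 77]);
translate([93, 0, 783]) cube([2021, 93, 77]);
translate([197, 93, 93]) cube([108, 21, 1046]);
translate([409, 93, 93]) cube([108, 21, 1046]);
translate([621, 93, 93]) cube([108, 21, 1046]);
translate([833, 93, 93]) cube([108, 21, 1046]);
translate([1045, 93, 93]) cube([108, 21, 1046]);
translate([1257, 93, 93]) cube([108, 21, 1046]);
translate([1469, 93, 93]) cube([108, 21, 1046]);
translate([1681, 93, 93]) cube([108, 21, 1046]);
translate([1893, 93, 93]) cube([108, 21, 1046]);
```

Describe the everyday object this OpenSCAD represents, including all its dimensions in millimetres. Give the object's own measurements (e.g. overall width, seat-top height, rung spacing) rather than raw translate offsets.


A fence section. Two 93×93 mm posts, 1114 mm tall, stand on the floor with a clear span of 2021 mm between their inner faces. Two horizontal rails of 93×77 mm section span the gap between the posts with their undersides at z = 233 mm and z = 783 mm, flush with the posts' −y face. 9 pickets, each 108 mm wide, 21 mm thick and 1046 mm tall, are fixed to the +y face of the rails with their bottoms at z = 93 mm, spaced across the span with a 104 mm gap after the −x post and between neighbouring pickets, with 113 mm left before the +x post.


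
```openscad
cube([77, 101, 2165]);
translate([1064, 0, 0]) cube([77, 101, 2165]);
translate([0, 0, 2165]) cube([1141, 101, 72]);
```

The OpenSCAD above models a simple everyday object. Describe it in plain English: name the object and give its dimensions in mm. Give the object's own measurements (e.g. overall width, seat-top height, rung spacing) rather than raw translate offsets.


A door frame. The clear opening is 987 mm wide and 2165 mm high. Two 77 mm wide jambs, 101 mm deep, stand either side of the opening from the floor to the top of the opening. A 72 mm thick head sits across the top of both jambs, spanning the full outside width of the frame.


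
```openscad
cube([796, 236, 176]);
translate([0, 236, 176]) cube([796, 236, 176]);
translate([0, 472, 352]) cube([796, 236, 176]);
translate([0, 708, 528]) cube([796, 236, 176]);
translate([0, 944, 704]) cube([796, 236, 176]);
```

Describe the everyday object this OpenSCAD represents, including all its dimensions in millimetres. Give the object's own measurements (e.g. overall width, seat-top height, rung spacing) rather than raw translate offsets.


A straight staircase of 5 solid steps. Each step is 796 mm wide (x), 236 mm deep (y, the going) and 176 mm tall (the rise). The first step rests on the floor; each subsequent step sits one going further in +y and one rise higher in +z, directly behind and above the previous step with no overlap.


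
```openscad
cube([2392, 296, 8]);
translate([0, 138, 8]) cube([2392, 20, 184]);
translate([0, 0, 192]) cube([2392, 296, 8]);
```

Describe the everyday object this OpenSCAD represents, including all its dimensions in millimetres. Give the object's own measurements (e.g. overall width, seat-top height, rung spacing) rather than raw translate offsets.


An I-beam lying along x, 2392 mm long. Overall section height 200 mm. Two flanges 296 mm wide (y) and 8 mm thick, one on the floor and one at the top; a web 20 mm thick runs between them, centred on the flange width.


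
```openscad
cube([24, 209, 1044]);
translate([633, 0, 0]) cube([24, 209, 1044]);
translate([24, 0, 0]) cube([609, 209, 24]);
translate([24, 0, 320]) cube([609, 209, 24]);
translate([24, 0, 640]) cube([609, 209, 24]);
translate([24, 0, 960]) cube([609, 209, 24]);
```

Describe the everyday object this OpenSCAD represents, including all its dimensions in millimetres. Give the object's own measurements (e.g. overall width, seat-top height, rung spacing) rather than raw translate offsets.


An open bookshelf. Two side panels, each 24 mm thick, 209 mm deep and 1044 mm tall, stand 657 mm apart (outside-to-outside). Between them sit 4 shelves, each 24 mm thick and 209 mm deep, spanning the full gap between the sides. The bottom shelf rests on the floor (its underside at z = 0) and the clear gap between one shelf's top and the next shelf's underside is 296 mm.


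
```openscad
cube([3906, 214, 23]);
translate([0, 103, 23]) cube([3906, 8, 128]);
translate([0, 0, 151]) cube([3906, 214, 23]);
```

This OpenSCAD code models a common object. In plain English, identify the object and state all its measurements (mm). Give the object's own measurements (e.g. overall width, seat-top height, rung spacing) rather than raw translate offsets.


An I-beam lying along x, 3906 mm long. Overall section height 174 mm. Two flanges 214 mm wide (y) and 23 mm thick, one on the floor and one at the top; a web 8 mm thick runs between them, centred on the flange width.


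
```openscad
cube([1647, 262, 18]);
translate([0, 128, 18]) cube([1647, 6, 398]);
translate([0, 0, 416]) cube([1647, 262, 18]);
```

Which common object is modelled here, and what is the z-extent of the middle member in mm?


An I-beam. The web height is 398 mm.

Two wide flanges with a thin centred web — an I-beam. Overall 434 mm minus two 18 mm flanges gives a web of 434 − 2·18 = 398 mm.


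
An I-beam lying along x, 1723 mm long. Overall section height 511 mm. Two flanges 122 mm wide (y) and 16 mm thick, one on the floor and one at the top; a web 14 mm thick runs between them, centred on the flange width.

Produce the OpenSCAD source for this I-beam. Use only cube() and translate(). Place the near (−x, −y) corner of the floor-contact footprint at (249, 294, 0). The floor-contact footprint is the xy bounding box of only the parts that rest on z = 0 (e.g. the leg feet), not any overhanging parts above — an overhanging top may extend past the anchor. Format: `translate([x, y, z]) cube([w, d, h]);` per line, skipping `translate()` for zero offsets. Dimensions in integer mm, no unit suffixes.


translate([249, 294, 0]) cube([1723, 122, 16]);
translate([249, 348, 16]) cube([1723, 14, 479]);
translate([249, 294, 495]) cube([1723, 122, 16]);


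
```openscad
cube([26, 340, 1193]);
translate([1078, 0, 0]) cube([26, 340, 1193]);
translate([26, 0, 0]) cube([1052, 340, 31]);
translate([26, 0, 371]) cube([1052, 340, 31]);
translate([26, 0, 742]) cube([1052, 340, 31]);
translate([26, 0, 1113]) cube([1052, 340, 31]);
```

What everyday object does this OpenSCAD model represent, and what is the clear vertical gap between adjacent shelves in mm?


A bookshelf. The clear shelf gap is 340 mm.

Two tall side panels with 4 horizontal boards between them — a bookshelf. The first two shelf undersides are at z = 0 and z = 371; with shelf thickness 31, the clear gap is 371 − 0 − 31 = 340 mm.


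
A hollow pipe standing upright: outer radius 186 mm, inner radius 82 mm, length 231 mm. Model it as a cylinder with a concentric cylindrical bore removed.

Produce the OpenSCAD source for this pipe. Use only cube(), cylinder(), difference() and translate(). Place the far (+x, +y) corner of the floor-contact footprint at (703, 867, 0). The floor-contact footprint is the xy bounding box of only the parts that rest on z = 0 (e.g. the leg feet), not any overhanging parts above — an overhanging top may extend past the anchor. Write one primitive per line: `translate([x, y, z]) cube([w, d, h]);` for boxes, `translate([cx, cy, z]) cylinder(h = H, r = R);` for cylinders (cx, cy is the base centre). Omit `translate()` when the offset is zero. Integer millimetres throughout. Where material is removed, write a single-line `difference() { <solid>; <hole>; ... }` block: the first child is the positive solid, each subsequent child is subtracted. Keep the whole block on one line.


difference() { translate([517, 681, 0]) cylinder(h = 231, r = 186); translate([517, 681, 0]) cylinder(h = 231, r = 82); }


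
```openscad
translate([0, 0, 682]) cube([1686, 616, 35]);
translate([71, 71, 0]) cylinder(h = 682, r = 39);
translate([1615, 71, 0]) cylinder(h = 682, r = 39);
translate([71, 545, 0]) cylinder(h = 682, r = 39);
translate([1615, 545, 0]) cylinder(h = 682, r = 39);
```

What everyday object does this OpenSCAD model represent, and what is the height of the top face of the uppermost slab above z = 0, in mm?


A table. The table height is 717 mm.

A 1686×616×35 slab sits at z = 682 on four Ø78 mm round legs — a table. The top surface is at 682 + 35 = 717 mm.


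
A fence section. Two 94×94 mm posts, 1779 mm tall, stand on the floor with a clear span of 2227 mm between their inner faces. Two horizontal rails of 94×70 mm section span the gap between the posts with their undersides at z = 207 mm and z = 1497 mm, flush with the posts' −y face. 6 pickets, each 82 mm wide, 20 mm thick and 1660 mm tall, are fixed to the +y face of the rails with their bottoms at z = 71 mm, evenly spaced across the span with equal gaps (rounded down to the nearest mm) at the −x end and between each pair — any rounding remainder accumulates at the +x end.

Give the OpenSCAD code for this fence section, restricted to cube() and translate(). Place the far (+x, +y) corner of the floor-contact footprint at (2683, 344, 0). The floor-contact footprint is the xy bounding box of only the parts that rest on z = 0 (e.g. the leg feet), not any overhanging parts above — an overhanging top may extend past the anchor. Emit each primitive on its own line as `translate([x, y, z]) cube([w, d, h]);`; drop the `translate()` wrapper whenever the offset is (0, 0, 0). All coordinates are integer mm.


translate([268, 250, 0]) cube([94, 94, 1779]);
translate([2589, 250, 0]) cube([94, 94, 1779]);
translate([362, 250, 207]) cube([2227, 94, 70]);
translate([362, 250, 1497]) cube([2227, 94, 70]);
translate([609, 344, 71]) cube([82, 20, 1660]);
translate([938, 344, 71]) cube([82, 20, 1660]);
translate([1267, 344, 71]) cube([82, 20, 1660]);
translate([1596, 344, 71]) cube([82, 20, 1660]);
translate([1925, 344, 71]) cube([82, 20, 1660]);
translate([2254, 344, 71]) cube([82, 20, 1660]);


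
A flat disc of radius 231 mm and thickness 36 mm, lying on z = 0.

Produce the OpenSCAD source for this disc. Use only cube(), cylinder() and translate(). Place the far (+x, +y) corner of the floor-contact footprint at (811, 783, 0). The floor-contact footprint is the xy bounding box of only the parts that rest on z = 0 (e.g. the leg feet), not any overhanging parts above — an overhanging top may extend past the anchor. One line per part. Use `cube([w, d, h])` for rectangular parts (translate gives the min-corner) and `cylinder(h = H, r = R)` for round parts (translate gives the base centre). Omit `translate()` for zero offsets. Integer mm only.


translate([580, 552, 0]) cylinder(h = 36, r = 231);


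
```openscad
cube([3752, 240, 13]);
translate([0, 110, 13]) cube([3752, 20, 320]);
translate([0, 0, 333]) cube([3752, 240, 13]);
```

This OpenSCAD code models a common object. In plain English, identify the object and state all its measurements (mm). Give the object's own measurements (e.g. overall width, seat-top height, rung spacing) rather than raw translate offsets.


An I-beam lying along x, 3752 mm long. Overall section height 346 mm. Two flanges 240 mm wide (y) and 13 mm thick, one on the floor and one at the top; a web 20 mm thick runs between them, centred on the flange width.


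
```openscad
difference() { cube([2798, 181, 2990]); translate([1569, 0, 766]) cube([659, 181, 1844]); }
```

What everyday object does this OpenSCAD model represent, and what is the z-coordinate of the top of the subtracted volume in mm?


A wall with a window opening. The window head height is 2610 mm.

A wall with a rectangular opening subtracted — a window. Sill at z = 766, opening 1844 mm tall, so the head is at 766 + 1844 = 2610 mm.


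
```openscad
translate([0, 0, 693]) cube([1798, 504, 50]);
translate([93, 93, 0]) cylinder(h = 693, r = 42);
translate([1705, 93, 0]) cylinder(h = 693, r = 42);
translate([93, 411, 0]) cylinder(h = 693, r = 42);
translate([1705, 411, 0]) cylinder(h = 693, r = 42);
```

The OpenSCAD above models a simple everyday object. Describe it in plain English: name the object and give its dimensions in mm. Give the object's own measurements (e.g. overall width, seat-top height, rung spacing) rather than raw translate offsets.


A rectangular dining table. The top is 1798×504×50 mm with its upper surface at z = 743 mm. It stands on four round legs of 84 mm diameter, each leg's bounding box inset 51 mm from the nearest pair of top edges, running from the floor to the underside of the top.


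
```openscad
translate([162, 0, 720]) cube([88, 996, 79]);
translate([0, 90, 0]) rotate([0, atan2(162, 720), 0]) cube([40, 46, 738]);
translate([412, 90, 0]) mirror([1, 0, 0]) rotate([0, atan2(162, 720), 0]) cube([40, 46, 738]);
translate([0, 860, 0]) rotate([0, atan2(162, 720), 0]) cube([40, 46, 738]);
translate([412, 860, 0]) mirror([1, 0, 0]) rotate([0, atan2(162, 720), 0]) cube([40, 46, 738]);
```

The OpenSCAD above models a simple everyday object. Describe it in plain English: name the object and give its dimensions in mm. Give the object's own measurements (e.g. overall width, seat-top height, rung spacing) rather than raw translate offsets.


A sawhorse. A 88×996×79 mm beam (x, y, z) sits on two A-frame leg pairs. Each pair is two raked legs of 40×46 mm section (46 mm along y) splaying symmetrically in x. Each leg rises 720 mm vertically over 162 mm of horizontal reach and is 738 mm long along its own axis. Every leg's outer bottom edge rests on the floor and its outer top edge meets a bottom edge of the beam — the left legs (tilting toward +x) meet the beam's −x bottom edge, the right legs (their mirror images, tilting toward −x) meet its +x bottom edge — so the leg tops tuck under the beam, the beam's underside is 720 mm above the floor, and the feet are 412 mm apart outside-to-outside with the beam centred between them. The two leg pairs are set in 90 mm from either end of the beam.


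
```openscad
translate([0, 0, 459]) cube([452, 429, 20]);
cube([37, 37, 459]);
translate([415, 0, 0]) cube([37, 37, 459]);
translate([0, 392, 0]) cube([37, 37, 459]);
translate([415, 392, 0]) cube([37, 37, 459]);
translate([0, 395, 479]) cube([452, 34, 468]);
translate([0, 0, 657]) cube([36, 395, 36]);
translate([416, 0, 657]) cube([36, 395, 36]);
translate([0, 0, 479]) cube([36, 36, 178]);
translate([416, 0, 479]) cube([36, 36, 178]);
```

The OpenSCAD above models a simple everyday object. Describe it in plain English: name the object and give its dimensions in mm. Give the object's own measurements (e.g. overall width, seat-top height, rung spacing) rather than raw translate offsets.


A chair. The seat is a 452×429×20 mm slab with its top at z = 479 mm, on four 37×37 mm corner legs (flush with the seat edges, standing on z = 0). A flat backrest 34 mm thick, 468 mm tall, spans the full seat width and rises from the seat top along its +y edge, rear face flush with the rear of the seat. Two armrests of 36×36 mm section run along each side from the seat's front edge to the front of the backrest, top faces 214 mm above the seat top and outer faces flush with the seat's x-edges; a 36×36 mm post under the front of each armrest stands on the seat at the front corner.


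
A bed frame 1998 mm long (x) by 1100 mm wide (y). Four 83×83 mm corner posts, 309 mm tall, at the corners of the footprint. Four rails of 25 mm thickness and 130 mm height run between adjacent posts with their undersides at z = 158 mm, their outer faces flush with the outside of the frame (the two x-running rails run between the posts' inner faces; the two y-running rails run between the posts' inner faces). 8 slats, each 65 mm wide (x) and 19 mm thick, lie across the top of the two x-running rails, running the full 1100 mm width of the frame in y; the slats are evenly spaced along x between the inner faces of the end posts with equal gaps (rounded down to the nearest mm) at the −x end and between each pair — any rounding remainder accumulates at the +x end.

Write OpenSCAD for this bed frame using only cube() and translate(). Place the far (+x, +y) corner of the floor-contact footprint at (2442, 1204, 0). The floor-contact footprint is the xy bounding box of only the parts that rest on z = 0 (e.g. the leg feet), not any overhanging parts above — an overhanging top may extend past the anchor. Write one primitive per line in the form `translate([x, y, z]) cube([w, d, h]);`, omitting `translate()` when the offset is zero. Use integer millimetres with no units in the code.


// slat z = rail_z + rail_h = 158 + 130 = 288
// slat gap = ⌊(1832 − 8·65) / 9⌋ = 145
translate([444, 104, 0]) cube([83, 83, 309]);
translate([444, 1121, 0]) cube([83, 83, 309]);
translate([2359, 104, 0]) cube([83, 83, 309]);
translate([2359, 1121, 0]) cube([83, 83, 309]);
translate([527, 104, 158]) cube([1832, 25, 130]);
translate([527, 1179, 158]) cube([1832, 25, 130]);
translate([444, 187, 158]) cube([25, 934, 130]);
translate([2417, 187, 158]) cube([25, 934, 130]);
translate([672, 104, 288]) cube([65, 1100, 19]);
translate([882, 104, 288]) cube([65, 1100, 19]);
translate([1092, 104, 288]) cube([65, 1100, 19]);
translate([1302, 104, 288]) cube([65, 1100, 19]);
translate([1512, 104, 288]) cube([65, 1100, 19]);
translate([1722, 104, 288]) cube([65, 1100, 19]);
translate([1932, 104, 288]) cube([65, 1100, 19]);
translate([2142, 104, 288]) cube([65, 1100, 19]);


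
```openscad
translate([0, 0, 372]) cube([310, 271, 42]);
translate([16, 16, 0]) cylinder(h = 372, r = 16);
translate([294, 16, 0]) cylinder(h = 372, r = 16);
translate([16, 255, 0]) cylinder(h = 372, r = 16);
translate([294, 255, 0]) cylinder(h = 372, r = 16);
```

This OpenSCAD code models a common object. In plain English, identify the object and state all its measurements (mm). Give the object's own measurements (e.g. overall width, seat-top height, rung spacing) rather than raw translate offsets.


A four-legged stool. The seat is a 310×271×42 mm slab whose top surface is at z = 414 mm; four round legs, each 32 mm in diameter, run from the floor (z = 0) to the underside of the seat, each leg's axis is inset half a diameter from the nearest pair of seat edges (so the leg's bounding box is flush with the corner).


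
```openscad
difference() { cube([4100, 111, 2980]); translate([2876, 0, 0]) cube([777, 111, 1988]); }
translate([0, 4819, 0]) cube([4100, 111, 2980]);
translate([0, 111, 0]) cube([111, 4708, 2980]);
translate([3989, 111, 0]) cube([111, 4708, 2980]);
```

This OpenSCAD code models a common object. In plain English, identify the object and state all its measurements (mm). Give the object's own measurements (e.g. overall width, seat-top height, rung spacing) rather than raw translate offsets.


A single room: four walls, each 2980 mm tall and 111 mm thick, enclosing an outside footprint 4100×4930 mm (x × y), no floor or roof. The front and back walls (−y and +y sides) run the full x-width; the side walls fit between their inner faces. A door opening 777 mm wide and 1988 mm tall is cut through the front wall from the floor up, its −x edge 2876 mm from the wall's −x end.


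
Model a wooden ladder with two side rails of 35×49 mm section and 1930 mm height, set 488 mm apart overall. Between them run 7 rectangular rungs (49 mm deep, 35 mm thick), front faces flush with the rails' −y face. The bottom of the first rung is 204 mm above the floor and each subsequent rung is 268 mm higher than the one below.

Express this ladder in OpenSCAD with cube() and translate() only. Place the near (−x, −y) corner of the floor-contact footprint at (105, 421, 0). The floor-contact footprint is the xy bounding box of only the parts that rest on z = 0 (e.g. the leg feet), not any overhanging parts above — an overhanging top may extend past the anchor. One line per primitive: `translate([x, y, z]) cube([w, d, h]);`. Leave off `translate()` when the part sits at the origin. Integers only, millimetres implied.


translate([105, 421, 0]) cube([35, 49, 1930]);
translate([558, 421, 0]) cube([35, 49, 1930]);
translate([140, 421, 204]) cube([418, 49, 35]);
translate([140, 421, 472]) cube([418, 49, 35]);
translate([140, 421, 740]) cube([418, 49, 35]);
translate([140, 421, 1008]) cube([418, 49, 35]);
translate([140, 421, 1276]) cube([418, 49, 35]);
translate([140, 421, 1544]) cube([418, 49, 35]);
translate([140, 421, 1812]) cube([418, 49, 35]);


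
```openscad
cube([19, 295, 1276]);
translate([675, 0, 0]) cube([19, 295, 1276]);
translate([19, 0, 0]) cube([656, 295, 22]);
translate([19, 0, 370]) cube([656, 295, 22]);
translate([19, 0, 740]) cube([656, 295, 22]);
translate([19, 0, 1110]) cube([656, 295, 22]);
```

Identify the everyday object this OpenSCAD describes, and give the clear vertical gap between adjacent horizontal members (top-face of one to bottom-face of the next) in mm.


A bookshelf. The clear shelf gap is 348 mm.

Two tall side panels with 4 horizontal boards between them — a bookshelf. The first two shelf undersides are at z = 0 and z = 370; with shelf thickness 22, the clear gap is 370 − 0 − 22 = 348 mm.


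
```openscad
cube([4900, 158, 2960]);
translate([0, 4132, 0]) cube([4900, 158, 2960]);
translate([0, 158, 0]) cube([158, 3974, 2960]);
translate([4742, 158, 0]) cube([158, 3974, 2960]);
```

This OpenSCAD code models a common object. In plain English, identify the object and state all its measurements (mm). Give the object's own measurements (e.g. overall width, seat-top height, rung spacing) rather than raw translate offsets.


The wall frame of a small rectangular building: four walls, each 2960 mm tall and 158 mm thick, enclosing a footprint 4900 mm (x) by 4290 mm (y) outside-to-outside, with no floor or roof. The front and back walls (the −y and +y sides) span the full width; the two side walls fit between them.


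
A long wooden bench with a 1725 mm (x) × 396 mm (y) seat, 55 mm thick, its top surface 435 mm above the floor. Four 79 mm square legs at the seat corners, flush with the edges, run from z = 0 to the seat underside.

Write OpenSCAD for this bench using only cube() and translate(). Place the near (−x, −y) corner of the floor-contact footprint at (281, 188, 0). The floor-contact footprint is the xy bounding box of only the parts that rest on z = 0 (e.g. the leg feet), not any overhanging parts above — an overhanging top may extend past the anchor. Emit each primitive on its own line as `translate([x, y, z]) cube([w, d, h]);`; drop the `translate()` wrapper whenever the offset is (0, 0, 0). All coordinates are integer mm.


translate([281, 188, 380]) cube([1725, 396, 55]);
translate([281, 188, 0]) cube([79, 79, 380]);
translate([281, 505, 0]) cube([79, 79, 380]);
translate([1927, 188, 0]) cube([79, 79, 380]);
translate([1927, 505, 0]) cube([79, 79, 380]);


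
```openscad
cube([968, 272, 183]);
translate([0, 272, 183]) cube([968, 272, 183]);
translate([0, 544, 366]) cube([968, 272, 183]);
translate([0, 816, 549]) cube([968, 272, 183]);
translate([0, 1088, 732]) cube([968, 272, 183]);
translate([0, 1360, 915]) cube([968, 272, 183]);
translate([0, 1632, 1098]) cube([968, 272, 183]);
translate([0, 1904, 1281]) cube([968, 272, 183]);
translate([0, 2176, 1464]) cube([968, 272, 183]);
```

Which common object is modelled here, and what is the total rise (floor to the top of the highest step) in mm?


A staircase. The total rise is 1647 mm.

9 identical blocks, each offset up and back from the previous — a staircase. Each step is 183 mm tall and there are 9 of them, so the total rise is 9 × 183 = 1647 mm.


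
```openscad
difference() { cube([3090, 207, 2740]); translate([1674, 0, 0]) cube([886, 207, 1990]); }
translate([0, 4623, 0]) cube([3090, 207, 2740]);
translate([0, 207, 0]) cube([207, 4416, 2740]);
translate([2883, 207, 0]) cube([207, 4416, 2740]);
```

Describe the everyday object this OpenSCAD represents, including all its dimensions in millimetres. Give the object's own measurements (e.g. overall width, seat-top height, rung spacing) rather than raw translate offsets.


A single room: four walls, each 2740 mm tall and 207 mm thick, enclosing an outside footprint 3090×4830 mm (x × y), no floor or roof. The front and back walls (−y and +y sides) run the full x-width; the side walls fit between their inner faces. A door opening 886 mm wide and 1990 mm tall is cut through the front wall from the floor up, its −x edge 1674 mm from the wall's −x end.


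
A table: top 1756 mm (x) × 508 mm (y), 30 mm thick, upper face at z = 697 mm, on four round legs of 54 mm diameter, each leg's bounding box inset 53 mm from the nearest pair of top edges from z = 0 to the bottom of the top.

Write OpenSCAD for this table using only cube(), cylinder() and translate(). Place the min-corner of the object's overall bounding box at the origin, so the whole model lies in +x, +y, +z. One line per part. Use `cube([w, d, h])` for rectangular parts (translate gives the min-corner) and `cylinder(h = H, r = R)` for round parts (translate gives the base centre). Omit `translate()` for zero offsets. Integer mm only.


translate([0, 0, 667]) cube([1756, 508, 30]);
translate([80, 80, 0]) cylinder(h = 667, r = 27);
translate([1676, 80, 0]) cylinder(h = 667, r = 27);
translate([80, 428, 0]) cylinder(h = 667, r = 27);
translate([1676, 428, 0]) cylinder(h = 667, r = 27);


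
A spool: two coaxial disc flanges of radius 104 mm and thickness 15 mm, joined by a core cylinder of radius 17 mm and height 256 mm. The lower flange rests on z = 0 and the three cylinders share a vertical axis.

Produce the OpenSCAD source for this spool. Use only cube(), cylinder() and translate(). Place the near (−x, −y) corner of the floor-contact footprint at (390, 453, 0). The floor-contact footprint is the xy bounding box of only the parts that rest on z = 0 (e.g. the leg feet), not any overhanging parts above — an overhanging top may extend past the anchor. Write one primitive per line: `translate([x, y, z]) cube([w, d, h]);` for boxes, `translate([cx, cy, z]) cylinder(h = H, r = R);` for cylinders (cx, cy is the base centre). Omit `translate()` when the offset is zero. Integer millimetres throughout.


translate([494, 557, 0]) cylinder(h = 15, r = 104);
translate([494, 557, 15]) cylinder(h = 256, r = 17);
translate([494, 557, 271]) cylinder(h = 15, r = 104);


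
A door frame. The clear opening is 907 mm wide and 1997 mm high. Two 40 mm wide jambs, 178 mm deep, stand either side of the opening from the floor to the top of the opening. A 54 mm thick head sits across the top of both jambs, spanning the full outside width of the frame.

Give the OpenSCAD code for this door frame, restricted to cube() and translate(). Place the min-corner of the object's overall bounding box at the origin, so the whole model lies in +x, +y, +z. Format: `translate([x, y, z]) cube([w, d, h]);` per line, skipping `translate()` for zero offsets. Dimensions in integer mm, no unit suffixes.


cube([40, 178, 1997]);
translate([947, 0, 0]) cube([40, 178, 1997]);
translate([0, 0, 1997]) cube([987, 178, 54]);


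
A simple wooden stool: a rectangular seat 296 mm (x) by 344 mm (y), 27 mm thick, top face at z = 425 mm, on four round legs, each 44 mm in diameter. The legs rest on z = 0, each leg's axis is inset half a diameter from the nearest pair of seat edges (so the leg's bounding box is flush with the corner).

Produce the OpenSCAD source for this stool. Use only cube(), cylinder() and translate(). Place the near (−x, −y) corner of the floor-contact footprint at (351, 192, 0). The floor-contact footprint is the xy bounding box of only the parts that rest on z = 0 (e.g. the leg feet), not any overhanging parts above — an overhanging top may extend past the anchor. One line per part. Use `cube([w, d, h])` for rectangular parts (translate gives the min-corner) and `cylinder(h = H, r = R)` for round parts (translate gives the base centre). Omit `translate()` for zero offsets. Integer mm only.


translate([351, 192, 398]) cube([296, 344, 27]);
translate([373, 214, 0]) cylinder(h = 398, r = 22);
translate([625, 214, 0]) cylinder(h = 398, r = 22);
translate([373, 514, 0]) cylinder(h = 398, r = 22);
translate([625, 514, 0]) cylinder(h = 398, r = 22);


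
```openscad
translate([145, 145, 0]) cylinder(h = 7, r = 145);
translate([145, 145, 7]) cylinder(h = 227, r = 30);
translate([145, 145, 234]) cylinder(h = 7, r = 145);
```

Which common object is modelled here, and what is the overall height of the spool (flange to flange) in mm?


A spool. The overall height is 241 mm.

Three coaxial cylinders, large–small–large — a spool. Two 7 mm flanges and a 227 mm core give 7 + 227 + 7 = 241 mm.


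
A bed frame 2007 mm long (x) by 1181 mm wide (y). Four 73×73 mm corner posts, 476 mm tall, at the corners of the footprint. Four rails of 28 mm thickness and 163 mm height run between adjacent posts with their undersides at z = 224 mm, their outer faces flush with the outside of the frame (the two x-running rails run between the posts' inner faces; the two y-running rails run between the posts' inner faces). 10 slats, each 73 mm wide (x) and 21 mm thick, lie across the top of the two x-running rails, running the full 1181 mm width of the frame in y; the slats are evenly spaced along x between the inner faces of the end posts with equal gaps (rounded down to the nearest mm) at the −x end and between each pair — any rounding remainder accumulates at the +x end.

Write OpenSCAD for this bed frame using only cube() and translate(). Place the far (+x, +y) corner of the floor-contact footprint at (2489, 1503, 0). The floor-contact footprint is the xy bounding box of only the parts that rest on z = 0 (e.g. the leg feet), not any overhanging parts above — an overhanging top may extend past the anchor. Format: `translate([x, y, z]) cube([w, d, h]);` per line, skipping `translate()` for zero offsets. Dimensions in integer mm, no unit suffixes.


// slat z = rail_z + rail_h = 224 + 163 = 387
// slat gap = ⌊(1861 − 10·73) / 11⌋ = 102
translate([482, 322, 0]) cube([73, 73, 476]);
translate([482, 1430, 0]) cube([73, 73, 476]);
translate([2416, 322, 0]) cube([73, 73, 476]);
translate([2416, 1430, 0]) cube([73, 73, 476]);
translate([555, 322, 224]) cube([1861, 28, 163]);
translate([555, 1475, 224]) cube([1861, 28, 163]);
translate([482, 395, 224]) cube([28, 1035, 163]);
translate([2461, 395, 224]) cube([28, 1035, 163]);
translate([657, 322, 387]) cube([73, 1181, 21]);
translate([832, 322, 387]) cube([73, 1181, 21]);
translate([1007, 322, 387]) cube([73, 1181, 21]);
translate([1182, 322, 387]) cube([73, 1181, 21]);
translate([1357, 322, 387]) cube([73, 1181, 21]);
translate([1532, 322, 387]) cube([73, 1181, 21]);
translate([1707, 322, 387]) cube([73, 1181, 21]);
translate([1882, 322, 387]) cube([73, 1181, 21]);
translate([2057, 322, 387]) cube([73, 1181, 21]);
translate([2232, 322, 387]) cube([73, 1181, 21]);


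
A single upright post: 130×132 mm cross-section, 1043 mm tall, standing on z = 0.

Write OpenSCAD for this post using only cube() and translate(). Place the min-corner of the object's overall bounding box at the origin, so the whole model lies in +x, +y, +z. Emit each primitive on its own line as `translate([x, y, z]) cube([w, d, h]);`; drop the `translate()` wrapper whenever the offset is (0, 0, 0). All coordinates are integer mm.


cube([130, 132, 1043]);


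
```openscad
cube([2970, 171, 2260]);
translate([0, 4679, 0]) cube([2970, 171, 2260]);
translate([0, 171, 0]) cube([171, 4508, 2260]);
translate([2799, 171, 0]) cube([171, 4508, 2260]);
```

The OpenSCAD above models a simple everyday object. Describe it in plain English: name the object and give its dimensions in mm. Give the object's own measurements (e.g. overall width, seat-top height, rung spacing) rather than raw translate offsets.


The wall frame of a small rectangular building: four walls, each 2260 mm tall and 171 mm thick, enclosing a footprint 2970 mm (x) by 4850 mm (y) outside-to-outside, with no floor or roof. The front and back walls (the −y and +y sides) span the full width; the two side walls fit between them.


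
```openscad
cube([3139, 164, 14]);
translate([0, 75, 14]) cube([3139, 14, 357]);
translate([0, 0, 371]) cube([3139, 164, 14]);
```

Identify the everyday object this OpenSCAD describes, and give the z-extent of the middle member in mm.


An I-beam. The web height is 357 mm.

Two wide flanges with a thin centred web — an I-beam. Overall 385 mm minus two 14 mm flanges gives a web of 385 − 2·14 = 357 mm.


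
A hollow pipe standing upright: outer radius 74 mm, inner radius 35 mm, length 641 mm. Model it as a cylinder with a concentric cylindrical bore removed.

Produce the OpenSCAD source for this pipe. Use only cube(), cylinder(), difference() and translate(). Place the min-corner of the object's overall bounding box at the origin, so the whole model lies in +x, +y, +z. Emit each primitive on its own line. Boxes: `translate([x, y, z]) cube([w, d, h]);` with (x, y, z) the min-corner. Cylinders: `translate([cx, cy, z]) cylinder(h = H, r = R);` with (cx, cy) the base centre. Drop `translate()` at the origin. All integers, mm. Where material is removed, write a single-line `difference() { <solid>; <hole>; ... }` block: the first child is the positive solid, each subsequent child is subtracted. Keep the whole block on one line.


difference() { translate([74, 74, 0]) cylinder(h = 641, r = 74); translate([74, 74, 0]) cylinder(h = 641, r = 35); }


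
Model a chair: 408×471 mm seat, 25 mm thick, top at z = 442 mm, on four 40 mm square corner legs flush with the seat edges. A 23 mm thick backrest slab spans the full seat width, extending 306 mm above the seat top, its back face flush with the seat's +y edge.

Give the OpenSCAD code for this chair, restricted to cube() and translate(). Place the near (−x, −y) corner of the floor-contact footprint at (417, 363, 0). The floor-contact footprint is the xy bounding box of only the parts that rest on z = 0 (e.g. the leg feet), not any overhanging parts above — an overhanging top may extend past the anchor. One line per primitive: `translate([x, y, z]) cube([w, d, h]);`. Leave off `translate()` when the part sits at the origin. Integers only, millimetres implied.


translate([417, 363, 417]) cube([408, 471, 25]);
translate([417, 363, 0]) cube([40, 40, 417]);
translate([785, 363, 0]) cube([40, 40, 417]);
translate([417, 794, 0]) cube([40, 40, 417]);
translate([785, 794, 0]) cube([40, 40, 417]);
translate([417, 811, 442]) cube([408, 23, 306]);


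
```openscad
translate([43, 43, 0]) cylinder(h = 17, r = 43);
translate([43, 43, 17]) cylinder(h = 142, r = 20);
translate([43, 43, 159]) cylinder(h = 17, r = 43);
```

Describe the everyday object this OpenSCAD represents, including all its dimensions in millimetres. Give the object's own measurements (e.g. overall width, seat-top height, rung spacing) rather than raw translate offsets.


A spool: two coaxial disc flanges of radius 43 mm and thickness 17 mm, joined by a core cylinder of radius 20 mm and height 142 mm. The lower flange rests on z = 0 and the three cylinders share a vertical axis.


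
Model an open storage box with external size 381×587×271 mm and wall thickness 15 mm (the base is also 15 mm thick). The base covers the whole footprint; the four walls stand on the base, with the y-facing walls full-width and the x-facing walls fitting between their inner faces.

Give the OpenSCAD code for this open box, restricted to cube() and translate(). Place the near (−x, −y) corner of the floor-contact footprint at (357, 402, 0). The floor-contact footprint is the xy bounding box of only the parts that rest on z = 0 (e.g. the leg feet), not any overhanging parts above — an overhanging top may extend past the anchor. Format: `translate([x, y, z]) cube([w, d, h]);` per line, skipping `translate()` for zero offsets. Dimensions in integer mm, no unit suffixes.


translate([357, 402, 0]) cube([381, 587, 15]);
translate([357, 402, 15]) cube([381, 15, 256]);
translate([357, 974, 15]) cube([381, 15, 256]);
translate([357, 417, 15]) cube([15, 557, 256]);
translate([723, 417, 15]) cube([15, 557, 256]);


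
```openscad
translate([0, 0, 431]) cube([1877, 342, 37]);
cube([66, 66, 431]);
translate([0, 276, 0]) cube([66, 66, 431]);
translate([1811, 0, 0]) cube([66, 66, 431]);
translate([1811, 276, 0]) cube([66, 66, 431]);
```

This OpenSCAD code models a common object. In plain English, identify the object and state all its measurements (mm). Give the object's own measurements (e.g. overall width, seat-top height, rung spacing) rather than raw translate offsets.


A long wooden bench with a 1877 mm (x) × 342 mm (y) seat, 37 mm thick, its top surface 468 mm above the floor. Four 66 mm square legs at the seat corners, flush with the edges, run from z = 0 to the seat underside.


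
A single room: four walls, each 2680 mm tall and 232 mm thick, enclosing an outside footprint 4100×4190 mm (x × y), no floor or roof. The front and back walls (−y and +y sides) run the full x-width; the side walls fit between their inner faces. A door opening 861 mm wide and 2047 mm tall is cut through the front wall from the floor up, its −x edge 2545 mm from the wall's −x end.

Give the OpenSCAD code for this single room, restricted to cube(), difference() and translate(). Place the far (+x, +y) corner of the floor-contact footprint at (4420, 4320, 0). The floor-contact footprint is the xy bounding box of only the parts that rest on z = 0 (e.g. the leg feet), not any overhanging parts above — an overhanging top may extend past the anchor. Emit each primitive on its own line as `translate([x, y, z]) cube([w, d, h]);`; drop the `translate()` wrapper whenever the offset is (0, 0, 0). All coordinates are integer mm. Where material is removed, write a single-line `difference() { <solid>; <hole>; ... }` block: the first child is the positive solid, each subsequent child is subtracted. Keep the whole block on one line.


difference() { translate([320, 130, 0]) cube([4100, 232, 2680]); translate([2865, 130, 0]) cube([861, 232, 2047]); }
translate([320, 4088, 0]) cube([4100, 232, 2680]);
translate([320, 362, 0]) cube([232, 3726, 2680]);
translate([4188, 362, 0]) cube([232, 3726, 2680]);


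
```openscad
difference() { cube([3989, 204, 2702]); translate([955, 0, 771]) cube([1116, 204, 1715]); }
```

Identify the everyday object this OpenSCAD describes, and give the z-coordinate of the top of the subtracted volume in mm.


A wall with a window opening. The window head height is 2486 mm.

A wall with a rectangular opening subtracted — a window. Sill at z = 771, opening 1715 mm tall, so the head is at 771 + 1715 = 2486 mm.


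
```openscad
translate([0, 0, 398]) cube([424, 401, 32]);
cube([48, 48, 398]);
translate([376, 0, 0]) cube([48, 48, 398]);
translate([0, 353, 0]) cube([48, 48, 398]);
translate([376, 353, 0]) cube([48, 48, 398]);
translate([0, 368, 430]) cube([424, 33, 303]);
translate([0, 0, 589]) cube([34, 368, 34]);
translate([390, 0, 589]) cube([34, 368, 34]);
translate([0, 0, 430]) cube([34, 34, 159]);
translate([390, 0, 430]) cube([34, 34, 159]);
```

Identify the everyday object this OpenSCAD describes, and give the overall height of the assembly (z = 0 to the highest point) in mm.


A chair. The overall height is 733 mm.

A slab on four corner posts with a tall panel at the back — a chair. The seat slab sits at z = 398 with thickness 32, and the 303 mm backrest starts at the seat top, so the overall height is 398 + 32 + 303 = 733 mm.
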